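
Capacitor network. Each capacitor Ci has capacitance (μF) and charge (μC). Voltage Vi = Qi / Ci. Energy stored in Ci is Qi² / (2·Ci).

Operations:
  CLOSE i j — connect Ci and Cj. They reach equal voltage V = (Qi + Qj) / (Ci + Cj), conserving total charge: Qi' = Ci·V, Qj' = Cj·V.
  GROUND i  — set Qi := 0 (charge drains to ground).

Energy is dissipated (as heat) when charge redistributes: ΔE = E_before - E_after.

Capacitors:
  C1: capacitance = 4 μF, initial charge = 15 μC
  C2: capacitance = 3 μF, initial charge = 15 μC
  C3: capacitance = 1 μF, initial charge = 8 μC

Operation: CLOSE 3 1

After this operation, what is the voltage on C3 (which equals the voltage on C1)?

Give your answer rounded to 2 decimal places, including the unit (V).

Initial: C1(4μF, Q=15μC, V=3.75V), C2(3μF, Q=15μC, V=5.00V), C3(1μF, Q=8μC, V=8.00V)
Op 1: CLOSE 3-1: Q_total=23.00, C_total=5.00, V=4.60; Q3=4.60, Q1=18.40; dissipated=7.225

Answer: 4.60 V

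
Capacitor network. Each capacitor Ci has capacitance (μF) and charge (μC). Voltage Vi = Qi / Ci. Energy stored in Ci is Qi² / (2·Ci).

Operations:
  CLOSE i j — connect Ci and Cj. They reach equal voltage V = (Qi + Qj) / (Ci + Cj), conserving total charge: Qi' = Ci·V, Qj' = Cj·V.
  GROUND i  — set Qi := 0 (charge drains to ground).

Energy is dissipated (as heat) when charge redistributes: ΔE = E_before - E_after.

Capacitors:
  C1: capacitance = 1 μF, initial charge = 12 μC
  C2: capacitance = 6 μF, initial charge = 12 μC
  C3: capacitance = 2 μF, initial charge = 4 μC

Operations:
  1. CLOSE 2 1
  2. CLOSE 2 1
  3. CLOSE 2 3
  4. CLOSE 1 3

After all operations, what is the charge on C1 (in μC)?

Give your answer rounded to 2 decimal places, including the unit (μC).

Initial: C1(1μF, Q=12μC, V=12.00V), C2(6μF, Q=12μC, V=2.00V), C3(2μF, Q=4μC, V=2.00V)
Op 1: CLOSE 2-1: Q_total=24.00, C_total=7.00, V=3.43; Q2=20.57, Q1=3.43; dissipated=42.857
Op 2: CLOSE 2-1: Q_total=24.00, C_total=7.00, V=3.43; Q2=20.57, Q1=3.43; dissipated=0.000
Op 3: CLOSE 2-3: Q_total=24.57, C_total=8.00, V=3.07; Q2=18.43, Q3=6.14; dissipated=1.531
Op 4: CLOSE 1-3: Q_total=9.57, C_total=3.00, V=3.19; Q1=3.19, Q3=6.38; dissipated=0.043
Final charges: Q1=3.19, Q2=18.43, Q3=6.38

Answer: 3.19 μC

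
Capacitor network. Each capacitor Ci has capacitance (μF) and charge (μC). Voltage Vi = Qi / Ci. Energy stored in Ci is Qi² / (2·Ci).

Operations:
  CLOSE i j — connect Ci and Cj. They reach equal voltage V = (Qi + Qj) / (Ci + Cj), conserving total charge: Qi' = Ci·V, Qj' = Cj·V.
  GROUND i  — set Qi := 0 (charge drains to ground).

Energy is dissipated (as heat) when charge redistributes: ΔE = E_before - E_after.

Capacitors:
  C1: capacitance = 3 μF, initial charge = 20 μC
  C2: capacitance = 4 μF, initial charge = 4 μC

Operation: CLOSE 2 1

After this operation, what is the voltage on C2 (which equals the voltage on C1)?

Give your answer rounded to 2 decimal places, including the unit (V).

Initial: C1(3μF, Q=20μC, V=6.67V), C2(4μF, Q=4μC, V=1.00V)
Op 1: CLOSE 2-1: Q_total=24.00, C_total=7.00, V=3.43; Q2=13.71, Q1=10.29; dissipated=27.524

Answer: 3.43 V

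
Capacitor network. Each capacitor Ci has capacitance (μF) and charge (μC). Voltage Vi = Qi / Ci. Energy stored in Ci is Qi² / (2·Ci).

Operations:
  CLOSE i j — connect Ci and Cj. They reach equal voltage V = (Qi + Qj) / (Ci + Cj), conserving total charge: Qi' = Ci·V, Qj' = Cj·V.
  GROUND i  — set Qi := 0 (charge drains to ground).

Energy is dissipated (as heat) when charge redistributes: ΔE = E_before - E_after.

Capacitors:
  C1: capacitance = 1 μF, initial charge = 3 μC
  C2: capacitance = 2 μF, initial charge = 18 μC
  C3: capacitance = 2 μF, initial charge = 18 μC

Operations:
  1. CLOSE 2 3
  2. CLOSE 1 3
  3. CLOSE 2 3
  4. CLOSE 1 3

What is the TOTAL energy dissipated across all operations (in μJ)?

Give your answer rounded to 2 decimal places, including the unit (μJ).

Initial: C1(1μF, Q=3μC, V=3.00V), C2(2μF, Q=18μC, V=9.00V), C3(2μF, Q=18μC, V=9.00V)
Op 1: CLOSE 2-3: Q_total=36.00, C_total=4.00, V=9.00; Q2=18.00, Q3=18.00; dissipated=0.000
Op 2: CLOSE 1-3: Q_total=21.00, C_total=3.00, V=7.00; Q1=7.00, Q3=14.00; dissipated=12.000
Op 3: CLOSE 2-3: Q_total=32.00, C_total=4.00, V=8.00; Q2=16.00, Q3=16.00; dissipated=2.000
Op 4: CLOSE 1-3: Q_total=23.00, C_total=3.00, V=7.67; Q1=7.67, Q3=15.33; dissipated=0.333
Total dissipated: 14.333 μJ

Answer: 14.33 μJ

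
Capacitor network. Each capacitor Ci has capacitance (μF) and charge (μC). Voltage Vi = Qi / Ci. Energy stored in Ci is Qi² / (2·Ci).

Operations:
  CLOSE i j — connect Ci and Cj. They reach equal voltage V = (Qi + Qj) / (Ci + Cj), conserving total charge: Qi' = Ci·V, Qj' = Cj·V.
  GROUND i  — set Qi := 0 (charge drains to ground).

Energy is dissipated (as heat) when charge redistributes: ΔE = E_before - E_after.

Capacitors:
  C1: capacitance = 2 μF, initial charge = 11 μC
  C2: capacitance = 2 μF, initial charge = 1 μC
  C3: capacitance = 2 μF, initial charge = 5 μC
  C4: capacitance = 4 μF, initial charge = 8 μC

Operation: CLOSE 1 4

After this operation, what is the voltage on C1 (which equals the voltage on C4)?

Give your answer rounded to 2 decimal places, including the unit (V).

Initial: C1(2μF, Q=11μC, V=5.50V), C2(2μF, Q=1μC, V=0.50V), C3(2μF, Q=5μC, V=2.50V), C4(4μF, Q=8μC, V=2.00V)
Op 1: CLOSE 1-4: Q_total=19.00, C_total=6.00, V=3.17; Q1=6.33, Q4=12.67; dissipated=8.167

Answer: 3.17 V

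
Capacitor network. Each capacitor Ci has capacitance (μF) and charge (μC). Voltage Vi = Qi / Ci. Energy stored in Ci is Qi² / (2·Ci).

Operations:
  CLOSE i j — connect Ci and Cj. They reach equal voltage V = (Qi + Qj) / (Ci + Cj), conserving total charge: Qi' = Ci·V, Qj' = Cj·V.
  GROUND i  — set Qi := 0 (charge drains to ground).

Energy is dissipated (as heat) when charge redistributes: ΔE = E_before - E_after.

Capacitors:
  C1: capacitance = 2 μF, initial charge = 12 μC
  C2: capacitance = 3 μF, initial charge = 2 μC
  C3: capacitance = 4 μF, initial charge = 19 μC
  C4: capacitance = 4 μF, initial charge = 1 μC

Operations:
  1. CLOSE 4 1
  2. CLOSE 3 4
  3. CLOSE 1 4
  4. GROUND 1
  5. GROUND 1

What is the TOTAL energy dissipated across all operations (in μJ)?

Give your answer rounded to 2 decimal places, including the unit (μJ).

Initial: C1(2μF, Q=12μC, V=6.00V), C2(3μF, Q=2μC, V=0.67V), C3(4μF, Q=19μC, V=4.75V), C4(4μF, Q=1μC, V=0.25V)
Op 1: CLOSE 4-1: Q_total=13.00, C_total=6.00, V=2.17; Q4=8.67, Q1=4.33; dissipated=22.042
Op 2: CLOSE 3-4: Q_total=27.67, C_total=8.00, V=3.46; Q3=13.83, Q4=13.83; dissipated=6.674
Op 3: CLOSE 1-4: Q_total=18.17, C_total=6.00, V=3.03; Q1=6.06, Q4=12.11; dissipated=1.112
Op 4: GROUND 1: Q1=0; energy lost=9.167
Op 5: GROUND 1: Q1=0; energy lost=0.000
Total dissipated: 38.995 μJ

Answer: 38.99 μJ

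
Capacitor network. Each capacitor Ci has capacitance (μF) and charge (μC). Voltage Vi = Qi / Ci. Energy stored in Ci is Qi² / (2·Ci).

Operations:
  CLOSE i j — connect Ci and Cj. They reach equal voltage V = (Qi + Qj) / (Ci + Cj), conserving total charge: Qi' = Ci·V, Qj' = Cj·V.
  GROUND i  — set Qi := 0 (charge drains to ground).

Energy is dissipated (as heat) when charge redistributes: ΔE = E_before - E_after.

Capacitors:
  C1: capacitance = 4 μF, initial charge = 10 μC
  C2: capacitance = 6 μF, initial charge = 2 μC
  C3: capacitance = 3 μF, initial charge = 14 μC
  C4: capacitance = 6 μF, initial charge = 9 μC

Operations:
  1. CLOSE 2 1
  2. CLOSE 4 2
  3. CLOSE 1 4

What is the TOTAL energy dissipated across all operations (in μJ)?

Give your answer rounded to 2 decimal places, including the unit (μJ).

Initial: C1(4μF, Q=10μC, V=2.50V), C2(6μF, Q=2μC, V=0.33V), C3(3μF, Q=14μC, V=4.67V), C4(6μF, Q=9μC, V=1.50V)
Op 1: CLOSE 2-1: Q_total=12.00, C_total=10.00, V=1.20; Q2=7.20, Q1=4.80; dissipated=5.633
Op 2: CLOSE 4-2: Q_total=16.20, C_total=12.00, V=1.35; Q4=8.10, Q2=8.10; dissipated=0.135
Op 3: CLOSE 1-4: Q_total=12.90, C_total=10.00, V=1.29; Q1=5.16, Q4=7.74; dissipated=0.027
Total dissipated: 5.795 μJ

Answer: 5.80 μJ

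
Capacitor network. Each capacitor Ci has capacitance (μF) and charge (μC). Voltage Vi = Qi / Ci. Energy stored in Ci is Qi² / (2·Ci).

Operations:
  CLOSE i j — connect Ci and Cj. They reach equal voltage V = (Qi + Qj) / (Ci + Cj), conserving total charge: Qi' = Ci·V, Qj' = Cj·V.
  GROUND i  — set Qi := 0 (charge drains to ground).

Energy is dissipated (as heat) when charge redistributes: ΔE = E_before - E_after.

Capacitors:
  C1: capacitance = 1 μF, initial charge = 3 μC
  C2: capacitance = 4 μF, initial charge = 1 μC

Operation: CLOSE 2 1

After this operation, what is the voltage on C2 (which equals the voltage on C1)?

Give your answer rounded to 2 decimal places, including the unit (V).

Answer: 0.80 V

Derivation:
Initial: C1(1μF, Q=3μC, V=3.00V), C2(4μF, Q=1μC, V=0.25V)
Op 1: CLOSE 2-1: Q_total=4.00, C_total=5.00, V=0.80; Q2=3.20, Q1=0.80; dissipated=3.025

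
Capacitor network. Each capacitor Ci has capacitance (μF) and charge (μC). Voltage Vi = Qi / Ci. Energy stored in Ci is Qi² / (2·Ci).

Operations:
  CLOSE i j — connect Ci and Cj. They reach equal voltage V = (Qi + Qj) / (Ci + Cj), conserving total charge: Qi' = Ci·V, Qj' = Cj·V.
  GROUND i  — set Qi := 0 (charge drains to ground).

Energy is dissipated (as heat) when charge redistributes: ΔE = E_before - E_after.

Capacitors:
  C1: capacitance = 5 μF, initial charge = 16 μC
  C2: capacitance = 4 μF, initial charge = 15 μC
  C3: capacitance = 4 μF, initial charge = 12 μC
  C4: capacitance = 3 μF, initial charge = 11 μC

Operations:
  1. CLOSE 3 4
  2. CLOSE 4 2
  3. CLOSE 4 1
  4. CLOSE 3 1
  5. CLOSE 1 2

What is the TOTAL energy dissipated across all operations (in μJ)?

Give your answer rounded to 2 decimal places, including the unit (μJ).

Initial: C1(5μF, Q=16μC, V=3.20V), C2(4μF, Q=15μC, V=3.75V), C3(4μF, Q=12μC, V=3.00V), C4(3μF, Q=11μC, V=3.67V)
Op 1: CLOSE 3-4: Q_total=23.00, C_total=7.00, V=3.29; Q3=13.14, Q4=9.86; dissipated=0.381
Op 2: CLOSE 4-2: Q_total=24.86, C_total=7.00, V=3.55; Q4=10.65, Q2=14.20; dissipated=0.185
Op 3: CLOSE 4-1: Q_total=26.65, C_total=8.00, V=3.33; Q4=9.99, Q1=16.66; dissipated=0.116
Op 4: CLOSE 3-1: Q_total=29.80, C_total=9.00, V=3.31; Q3=13.24, Q1=16.56; dissipated=0.002
Op 5: CLOSE 1-2: Q_total=30.76, C_total=9.00, V=3.42; Q1=17.09, Q2=13.67; dissipated=0.064
Total dissipated: 0.747 μJ

Answer: 0.75 μJ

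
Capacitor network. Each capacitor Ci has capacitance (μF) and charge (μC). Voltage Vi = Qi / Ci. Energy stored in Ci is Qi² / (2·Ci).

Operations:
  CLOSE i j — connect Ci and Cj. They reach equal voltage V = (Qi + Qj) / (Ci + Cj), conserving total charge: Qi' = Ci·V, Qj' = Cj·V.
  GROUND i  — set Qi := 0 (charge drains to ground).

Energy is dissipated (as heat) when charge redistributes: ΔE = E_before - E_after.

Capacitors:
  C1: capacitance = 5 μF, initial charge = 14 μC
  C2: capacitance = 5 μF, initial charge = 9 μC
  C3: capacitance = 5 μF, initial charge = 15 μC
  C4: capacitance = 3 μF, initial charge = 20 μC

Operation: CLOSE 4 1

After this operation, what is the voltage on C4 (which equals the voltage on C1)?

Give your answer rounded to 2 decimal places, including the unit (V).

Answer: 4.25 V

Derivation:
Initial: C1(5μF, Q=14μC, V=2.80V), C2(5μF, Q=9μC, V=1.80V), C3(5μF, Q=15μC, V=3.00V), C4(3μF, Q=20μC, V=6.67V)
Op 1: CLOSE 4-1: Q_total=34.00, C_total=8.00, V=4.25; Q4=12.75, Q1=21.25; dissipated=14.017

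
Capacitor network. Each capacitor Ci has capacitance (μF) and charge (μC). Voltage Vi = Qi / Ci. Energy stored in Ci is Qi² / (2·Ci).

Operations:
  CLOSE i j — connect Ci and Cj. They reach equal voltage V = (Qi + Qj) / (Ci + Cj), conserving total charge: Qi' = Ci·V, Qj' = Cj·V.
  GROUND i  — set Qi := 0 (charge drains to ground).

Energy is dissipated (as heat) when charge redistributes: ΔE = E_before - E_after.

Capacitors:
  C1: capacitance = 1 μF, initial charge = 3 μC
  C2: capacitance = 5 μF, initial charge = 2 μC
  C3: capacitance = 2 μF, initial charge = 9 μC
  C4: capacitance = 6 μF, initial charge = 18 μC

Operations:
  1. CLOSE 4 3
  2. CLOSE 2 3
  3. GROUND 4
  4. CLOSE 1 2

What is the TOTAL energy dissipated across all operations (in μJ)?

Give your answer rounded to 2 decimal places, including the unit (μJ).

Initial: C1(1μF, Q=3μC, V=3.00V), C2(5μF, Q=2μC, V=0.40V), C3(2μF, Q=9μC, V=4.50V), C4(6μF, Q=18μC, V=3.00V)
Op 1: CLOSE 4-3: Q_total=27.00, C_total=8.00, V=3.38; Q4=20.25, Q3=6.75; dissipated=1.688
Op 2: CLOSE 2-3: Q_total=8.75, C_total=7.00, V=1.25; Q2=6.25, Q3=2.50; dissipated=6.322
Op 3: GROUND 4: Q4=0; energy lost=34.172
Op 4: CLOSE 1-2: Q_total=9.25, C_total=6.00, V=1.54; Q1=1.54, Q2=7.71; dissipated=1.276
Total dissipated: 43.457 μJ

Answer: 43.46 μJ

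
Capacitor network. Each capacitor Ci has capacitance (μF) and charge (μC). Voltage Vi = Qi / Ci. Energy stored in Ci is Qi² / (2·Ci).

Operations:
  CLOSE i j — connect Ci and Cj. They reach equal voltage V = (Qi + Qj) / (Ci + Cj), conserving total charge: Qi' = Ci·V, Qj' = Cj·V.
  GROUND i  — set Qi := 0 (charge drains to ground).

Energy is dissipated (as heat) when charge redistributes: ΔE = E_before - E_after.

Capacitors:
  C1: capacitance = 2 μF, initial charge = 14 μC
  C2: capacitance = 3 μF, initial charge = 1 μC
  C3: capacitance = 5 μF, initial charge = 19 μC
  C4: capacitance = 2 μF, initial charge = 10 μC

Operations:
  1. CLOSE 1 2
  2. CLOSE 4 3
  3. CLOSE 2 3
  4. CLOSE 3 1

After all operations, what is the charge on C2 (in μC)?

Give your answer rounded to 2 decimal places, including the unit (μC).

Initial: C1(2μF, Q=14μC, V=7.00V), C2(3μF, Q=1μC, V=0.33V), C3(5μF, Q=19μC, V=3.80V), C4(2μF, Q=10μC, V=5.00V)
Op 1: CLOSE 1-2: Q_total=15.00, C_total=5.00, V=3.00; Q1=6.00, Q2=9.00; dissipated=26.667
Op 2: CLOSE 4-3: Q_total=29.00, C_total=7.00, V=4.14; Q4=8.29, Q3=20.71; dissipated=1.029
Op 3: CLOSE 2-3: Q_total=29.71, C_total=8.00, V=3.71; Q2=11.14, Q3=18.57; dissipated=1.224
Op 4: CLOSE 3-1: Q_total=24.57, C_total=7.00, V=3.51; Q3=17.55, Q1=7.02; dissipated=0.364
Final charges: Q1=7.02, Q2=11.14, Q3=17.55, Q4=8.29

Answer: 11.14 μC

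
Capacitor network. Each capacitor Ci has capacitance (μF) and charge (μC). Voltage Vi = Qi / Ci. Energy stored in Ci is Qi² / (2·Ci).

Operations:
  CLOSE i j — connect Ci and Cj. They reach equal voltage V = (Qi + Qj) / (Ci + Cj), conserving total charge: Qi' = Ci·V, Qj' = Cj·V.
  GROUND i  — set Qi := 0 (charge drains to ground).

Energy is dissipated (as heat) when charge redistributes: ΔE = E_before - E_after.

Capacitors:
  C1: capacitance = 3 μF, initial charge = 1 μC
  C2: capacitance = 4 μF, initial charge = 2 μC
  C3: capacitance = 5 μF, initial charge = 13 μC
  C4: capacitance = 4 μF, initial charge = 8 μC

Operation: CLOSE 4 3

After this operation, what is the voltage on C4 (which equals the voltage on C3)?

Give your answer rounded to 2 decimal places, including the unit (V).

Answer: 2.33 V

Derivation:
Initial: C1(3μF, Q=1μC, V=0.33V), C2(4μF, Q=2μC, V=0.50V), C3(5μF, Q=13μC, V=2.60V), C4(4μF, Q=8μC, V=2.00V)
Op 1: CLOSE 4-3: Q_total=21.00, C_total=9.00, V=2.33; Q4=9.33, Q3=11.67; dissipated=0.400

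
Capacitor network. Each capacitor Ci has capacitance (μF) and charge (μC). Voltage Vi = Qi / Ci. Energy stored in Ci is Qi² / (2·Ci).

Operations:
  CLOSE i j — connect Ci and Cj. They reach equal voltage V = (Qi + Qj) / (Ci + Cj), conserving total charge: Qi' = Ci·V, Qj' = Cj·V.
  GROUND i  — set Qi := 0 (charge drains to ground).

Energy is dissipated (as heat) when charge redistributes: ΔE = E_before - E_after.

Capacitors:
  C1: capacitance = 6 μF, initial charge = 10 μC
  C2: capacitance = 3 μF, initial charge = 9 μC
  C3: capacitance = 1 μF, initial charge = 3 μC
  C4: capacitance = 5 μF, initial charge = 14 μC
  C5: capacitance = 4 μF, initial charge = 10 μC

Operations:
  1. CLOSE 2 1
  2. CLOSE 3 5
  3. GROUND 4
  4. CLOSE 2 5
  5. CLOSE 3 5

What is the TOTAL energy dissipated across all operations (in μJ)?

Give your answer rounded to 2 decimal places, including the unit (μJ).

Answer: 21.70 μJ

Derivation:
Initial: C1(6μF, Q=10μC, V=1.67V), C2(3μF, Q=9μC, V=3.00V), C3(1μF, Q=3μC, V=3.00V), C4(5μF, Q=14μC, V=2.80V), C5(4μF, Q=10μC, V=2.50V)
Op 1: CLOSE 2-1: Q_total=19.00, C_total=9.00, V=2.11; Q2=6.33, Q1=12.67; dissipated=1.778
Op 2: CLOSE 3-5: Q_total=13.00, C_total=5.00, V=2.60; Q3=2.60, Q5=10.40; dissipated=0.100
Op 3: GROUND 4: Q4=0; energy lost=19.600
Op 4: CLOSE 2-5: Q_total=16.73, C_total=7.00, V=2.39; Q2=7.17, Q5=9.56; dissipated=0.205
Op 5: CLOSE 3-5: Q_total=12.16, C_total=5.00, V=2.43; Q3=2.43, Q5=9.73; dissipated=0.018
Total dissipated: 21.700 μJ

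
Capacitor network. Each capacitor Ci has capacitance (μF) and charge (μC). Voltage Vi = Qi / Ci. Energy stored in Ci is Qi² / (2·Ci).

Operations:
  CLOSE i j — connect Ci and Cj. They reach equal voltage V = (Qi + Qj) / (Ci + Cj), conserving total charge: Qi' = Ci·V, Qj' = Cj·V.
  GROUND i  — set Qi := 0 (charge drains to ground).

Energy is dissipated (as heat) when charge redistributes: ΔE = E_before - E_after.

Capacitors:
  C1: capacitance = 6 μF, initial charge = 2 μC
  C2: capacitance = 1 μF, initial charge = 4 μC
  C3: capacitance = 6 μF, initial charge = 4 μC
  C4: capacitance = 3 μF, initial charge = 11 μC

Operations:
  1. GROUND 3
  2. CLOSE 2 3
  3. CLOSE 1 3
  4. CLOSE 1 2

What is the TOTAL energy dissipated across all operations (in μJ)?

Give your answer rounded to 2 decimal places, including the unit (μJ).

Answer: 8.28 μJ

Derivation:
Initial: C1(6μF, Q=2μC, V=0.33V), C2(1μF, Q=4μC, V=4.00V), C3(6μF, Q=4μC, V=0.67V), C4(3μF, Q=11μC, V=3.67V)
Op 1: GROUND 3: Q3=0; energy lost=1.333
Op 2: CLOSE 2-3: Q_total=4.00, C_total=7.00, V=0.57; Q2=0.57, Q3=3.43; dissipated=6.857
Op 3: CLOSE 1-3: Q_total=5.43, C_total=12.00, V=0.45; Q1=2.71, Q3=2.71; dissipated=0.085
Op 4: CLOSE 1-2: Q_total=3.29, C_total=7.00, V=0.47; Q1=2.82, Q2=0.47; dissipated=0.006
Total dissipated: 8.282 μJ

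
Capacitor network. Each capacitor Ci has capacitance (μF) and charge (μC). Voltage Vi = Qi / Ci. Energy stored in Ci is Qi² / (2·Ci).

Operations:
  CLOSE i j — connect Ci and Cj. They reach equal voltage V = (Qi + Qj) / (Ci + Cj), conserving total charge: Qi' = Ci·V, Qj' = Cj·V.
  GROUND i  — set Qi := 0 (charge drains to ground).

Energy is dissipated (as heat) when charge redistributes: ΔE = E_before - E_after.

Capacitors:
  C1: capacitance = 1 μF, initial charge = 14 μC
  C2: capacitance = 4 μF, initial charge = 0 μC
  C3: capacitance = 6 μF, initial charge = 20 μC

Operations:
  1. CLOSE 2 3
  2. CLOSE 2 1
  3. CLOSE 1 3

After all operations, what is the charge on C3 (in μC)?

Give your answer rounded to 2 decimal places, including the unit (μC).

Initial: C1(1μF, Q=14μC, V=14.00V), C2(4μF, Q=0μC, V=0.00V), C3(6μF, Q=20μC, V=3.33V)
Op 1: CLOSE 2-3: Q_total=20.00, C_total=10.00, V=2.00; Q2=8.00, Q3=12.00; dissipated=13.333
Op 2: CLOSE 2-1: Q_total=22.00, C_total=5.00, V=4.40; Q2=17.60, Q1=4.40; dissipated=57.600
Op 3: CLOSE 1-3: Q_total=16.40, C_total=7.00, V=2.34; Q1=2.34, Q3=14.06; dissipated=2.469
Final charges: Q1=2.34, Q2=17.60, Q3=14.06

Answer: 14.06 μC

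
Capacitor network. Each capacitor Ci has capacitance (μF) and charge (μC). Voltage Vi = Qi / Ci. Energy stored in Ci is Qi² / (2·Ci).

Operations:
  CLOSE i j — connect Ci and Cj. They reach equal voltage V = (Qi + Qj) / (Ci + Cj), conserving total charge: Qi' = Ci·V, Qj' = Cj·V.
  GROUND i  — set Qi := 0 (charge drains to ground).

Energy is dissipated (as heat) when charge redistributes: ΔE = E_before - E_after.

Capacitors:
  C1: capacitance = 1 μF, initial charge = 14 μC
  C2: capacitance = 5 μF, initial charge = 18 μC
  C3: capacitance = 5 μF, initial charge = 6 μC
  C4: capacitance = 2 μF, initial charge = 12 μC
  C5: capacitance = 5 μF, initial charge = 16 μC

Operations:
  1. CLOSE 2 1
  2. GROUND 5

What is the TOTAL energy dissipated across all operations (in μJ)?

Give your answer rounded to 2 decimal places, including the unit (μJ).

Initial: C1(1μF, Q=14μC, V=14.00V), C2(5μF, Q=18μC, V=3.60V), C3(5μF, Q=6μC, V=1.20V), C4(2μF, Q=12μC, V=6.00V), C5(5μF, Q=16μC, V=3.20V)
Op 1: CLOSE 2-1: Q_total=32.00, C_total=6.00, V=5.33; Q2=26.67, Q1=5.33; dissipated=45.067
Op 2: GROUND 5: Q5=0; energy lost=25.600
Total dissipated: 70.667 μJ

Answer: 70.67 μJ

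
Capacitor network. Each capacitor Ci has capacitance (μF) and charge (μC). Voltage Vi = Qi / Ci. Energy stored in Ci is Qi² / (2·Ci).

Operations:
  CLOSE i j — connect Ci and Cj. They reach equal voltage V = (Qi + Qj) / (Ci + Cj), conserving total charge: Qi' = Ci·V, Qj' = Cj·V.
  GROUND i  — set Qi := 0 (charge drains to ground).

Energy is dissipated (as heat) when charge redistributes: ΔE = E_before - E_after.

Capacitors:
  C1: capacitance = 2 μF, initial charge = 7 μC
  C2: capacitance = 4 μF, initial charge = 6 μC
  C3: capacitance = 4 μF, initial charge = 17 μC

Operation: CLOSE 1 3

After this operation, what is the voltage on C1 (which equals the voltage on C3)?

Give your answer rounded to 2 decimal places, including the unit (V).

Answer: 4.00 V

Derivation:
Initial: C1(2μF, Q=7μC, V=3.50V), C2(4μF, Q=6μC, V=1.50V), C3(4μF, Q=17μC, V=4.25V)
Op 1: CLOSE 1-3: Q_total=24.00, C_total=6.00, V=4.00; Q1=8.00, Q3=16.00; dissipated=0.375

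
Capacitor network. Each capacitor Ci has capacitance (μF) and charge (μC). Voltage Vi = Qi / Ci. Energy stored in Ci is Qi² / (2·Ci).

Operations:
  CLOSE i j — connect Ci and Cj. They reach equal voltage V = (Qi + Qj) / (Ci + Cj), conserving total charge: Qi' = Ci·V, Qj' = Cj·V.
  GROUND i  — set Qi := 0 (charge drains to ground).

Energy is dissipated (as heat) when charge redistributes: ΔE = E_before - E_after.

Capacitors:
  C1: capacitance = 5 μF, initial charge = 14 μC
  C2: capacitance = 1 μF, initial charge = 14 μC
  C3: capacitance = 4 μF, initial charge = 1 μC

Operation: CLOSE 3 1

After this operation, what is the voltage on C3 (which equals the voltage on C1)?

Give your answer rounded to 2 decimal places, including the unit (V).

Initial: C1(5μF, Q=14μC, V=2.80V), C2(1μF, Q=14μC, V=14.00V), C3(4μF, Q=1μC, V=0.25V)
Op 1: CLOSE 3-1: Q_total=15.00, C_total=9.00, V=1.67; Q3=6.67, Q1=8.33; dissipated=7.225

Answer: 1.67 V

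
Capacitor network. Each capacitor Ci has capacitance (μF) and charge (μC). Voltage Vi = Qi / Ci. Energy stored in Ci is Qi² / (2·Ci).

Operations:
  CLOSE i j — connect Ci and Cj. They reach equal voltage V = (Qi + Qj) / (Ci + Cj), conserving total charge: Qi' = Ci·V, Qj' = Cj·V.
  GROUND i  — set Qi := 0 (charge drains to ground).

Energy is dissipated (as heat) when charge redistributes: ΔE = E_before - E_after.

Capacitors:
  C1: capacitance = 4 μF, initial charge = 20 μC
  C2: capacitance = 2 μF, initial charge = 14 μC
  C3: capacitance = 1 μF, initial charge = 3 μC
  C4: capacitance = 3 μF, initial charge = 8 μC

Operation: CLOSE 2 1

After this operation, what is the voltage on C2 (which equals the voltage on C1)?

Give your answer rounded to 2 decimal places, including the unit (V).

Answer: 5.67 V

Derivation:
Initial: C1(4μF, Q=20μC, V=5.00V), C2(2μF, Q=14μC, V=7.00V), C3(1μF, Q=3μC, V=3.00V), C4(3μF, Q=8μC, V=2.67V)
Op 1: CLOSE 2-1: Q_total=34.00, C_total=6.00, V=5.67; Q2=11.33, Q1=22.67; dissipated=2.667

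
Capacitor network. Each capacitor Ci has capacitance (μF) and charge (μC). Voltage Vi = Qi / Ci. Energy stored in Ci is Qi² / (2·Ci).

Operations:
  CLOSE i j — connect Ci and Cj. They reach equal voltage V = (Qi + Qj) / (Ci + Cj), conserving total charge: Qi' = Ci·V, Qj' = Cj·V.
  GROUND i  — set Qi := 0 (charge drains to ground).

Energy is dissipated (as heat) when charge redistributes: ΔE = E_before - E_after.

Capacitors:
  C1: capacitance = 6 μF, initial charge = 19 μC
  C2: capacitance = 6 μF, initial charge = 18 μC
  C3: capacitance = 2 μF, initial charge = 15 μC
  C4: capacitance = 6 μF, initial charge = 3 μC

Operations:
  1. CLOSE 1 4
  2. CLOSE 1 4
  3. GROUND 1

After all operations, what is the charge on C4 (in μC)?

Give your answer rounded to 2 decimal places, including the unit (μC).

Initial: C1(6μF, Q=19μC, V=3.17V), C2(6μF, Q=18μC, V=3.00V), C3(2μF, Q=15μC, V=7.50V), C4(6μF, Q=3μC, V=0.50V)
Op 1: CLOSE 1-4: Q_total=22.00, C_total=12.00, V=1.83; Q1=11.00, Q4=11.00; dissipated=10.667
Op 2: CLOSE 1-4: Q_total=22.00, C_total=12.00, V=1.83; Q1=11.00, Q4=11.00; dissipated=0.000
Op 3: GROUND 1: Q1=0; energy lost=10.083
Final charges: Q1=0.00, Q2=18.00, Q3=15.00, Q4=11.00

Answer: 11.00 μC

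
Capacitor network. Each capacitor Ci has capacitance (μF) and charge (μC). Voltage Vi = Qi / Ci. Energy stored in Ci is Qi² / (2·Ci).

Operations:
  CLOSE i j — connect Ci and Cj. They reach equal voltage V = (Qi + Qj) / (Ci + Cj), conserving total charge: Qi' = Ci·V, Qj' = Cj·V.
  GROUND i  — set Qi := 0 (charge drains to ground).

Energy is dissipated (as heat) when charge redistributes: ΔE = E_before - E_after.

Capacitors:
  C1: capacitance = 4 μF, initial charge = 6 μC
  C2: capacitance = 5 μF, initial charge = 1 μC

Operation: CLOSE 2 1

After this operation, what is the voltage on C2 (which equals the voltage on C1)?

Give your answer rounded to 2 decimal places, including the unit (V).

Initial: C1(4μF, Q=6μC, V=1.50V), C2(5μF, Q=1μC, V=0.20V)
Op 1: CLOSE 2-1: Q_total=7.00, C_total=9.00, V=0.78; Q2=3.89, Q1=3.11; dissipated=1.878

Answer: 0.78 V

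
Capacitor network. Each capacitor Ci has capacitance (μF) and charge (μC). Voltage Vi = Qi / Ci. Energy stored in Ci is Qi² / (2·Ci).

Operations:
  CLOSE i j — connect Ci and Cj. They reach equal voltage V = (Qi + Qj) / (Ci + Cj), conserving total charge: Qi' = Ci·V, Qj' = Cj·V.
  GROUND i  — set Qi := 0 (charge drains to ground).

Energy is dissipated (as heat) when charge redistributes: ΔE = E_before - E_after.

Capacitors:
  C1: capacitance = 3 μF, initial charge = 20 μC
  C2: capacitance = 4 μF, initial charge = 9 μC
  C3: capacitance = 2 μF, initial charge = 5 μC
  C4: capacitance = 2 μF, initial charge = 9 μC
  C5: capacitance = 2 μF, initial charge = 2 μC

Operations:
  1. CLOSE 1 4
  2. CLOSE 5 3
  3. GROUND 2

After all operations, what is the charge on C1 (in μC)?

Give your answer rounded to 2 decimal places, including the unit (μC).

Answer: 17.40 μC

Derivation:
Initial: C1(3μF, Q=20μC, V=6.67V), C2(4μF, Q=9μC, V=2.25V), C3(2μF, Q=5μC, V=2.50V), C4(2μF, Q=9μC, V=4.50V), C5(2μF, Q=2μC, V=1.00V)
Op 1: CLOSE 1-4: Q_total=29.00, C_total=5.00, V=5.80; Q1=17.40, Q4=11.60; dissipated=2.817
Op 2: CLOSE 5-3: Q_total=7.00, C_total=4.00, V=1.75; Q5=3.50, Q3=3.50; dissipated=1.125
Op 3: GROUND 2: Q2=0; energy lost=10.125
Final charges: Q1=17.40, Q2=0.00, Q3=3.50, Q4=11.60, Q5=3.50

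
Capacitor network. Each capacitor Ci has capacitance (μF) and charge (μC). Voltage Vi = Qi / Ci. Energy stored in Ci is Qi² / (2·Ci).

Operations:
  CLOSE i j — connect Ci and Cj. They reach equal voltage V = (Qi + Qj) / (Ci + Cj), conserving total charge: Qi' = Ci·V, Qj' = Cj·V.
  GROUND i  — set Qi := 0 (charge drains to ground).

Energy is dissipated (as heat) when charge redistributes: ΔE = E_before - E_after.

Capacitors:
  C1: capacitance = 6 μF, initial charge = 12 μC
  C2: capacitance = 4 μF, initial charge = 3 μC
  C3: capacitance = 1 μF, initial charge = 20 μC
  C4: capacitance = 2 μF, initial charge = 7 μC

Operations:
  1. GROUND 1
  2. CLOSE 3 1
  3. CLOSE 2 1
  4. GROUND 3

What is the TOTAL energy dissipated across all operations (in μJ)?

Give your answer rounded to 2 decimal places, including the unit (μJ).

Initial: C1(6μF, Q=12μC, V=2.00V), C2(4μF, Q=3μC, V=0.75V), C3(1μF, Q=20μC, V=20.00V), C4(2μF, Q=7μC, V=3.50V)
Op 1: GROUND 1: Q1=0; energy lost=12.000
Op 2: CLOSE 3-1: Q_total=20.00, C_total=7.00, V=2.86; Q3=2.86, Q1=17.14; dissipated=171.429
Op 3: CLOSE 2-1: Q_total=20.14, C_total=10.00, V=2.01; Q2=8.06, Q1=12.09; dissipated=5.328
Op 4: GROUND 3: Q3=0; energy lost=4.082
Total dissipated: 192.838 μJ

Answer: 192.84 μJ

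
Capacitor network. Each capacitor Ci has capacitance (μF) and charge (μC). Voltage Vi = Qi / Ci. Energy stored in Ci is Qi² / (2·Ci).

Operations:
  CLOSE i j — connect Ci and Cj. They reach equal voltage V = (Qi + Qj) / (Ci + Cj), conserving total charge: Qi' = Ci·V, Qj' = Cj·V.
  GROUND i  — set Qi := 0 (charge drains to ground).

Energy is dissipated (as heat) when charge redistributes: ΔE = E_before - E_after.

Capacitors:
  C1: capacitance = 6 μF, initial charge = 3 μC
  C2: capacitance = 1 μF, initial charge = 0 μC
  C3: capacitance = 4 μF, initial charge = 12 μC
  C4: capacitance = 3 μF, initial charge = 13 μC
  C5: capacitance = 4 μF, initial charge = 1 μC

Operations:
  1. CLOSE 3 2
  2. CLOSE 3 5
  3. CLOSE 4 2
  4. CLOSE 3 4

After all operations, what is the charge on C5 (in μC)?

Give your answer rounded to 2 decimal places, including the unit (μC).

Initial: C1(6μF, Q=3μC, V=0.50V), C2(1μF, Q=0μC, V=0.00V), C3(4μF, Q=12μC, V=3.00V), C4(3μF, Q=13μC, V=4.33V), C5(4μF, Q=1μC, V=0.25V)
Op 1: CLOSE 3-2: Q_total=12.00, C_total=5.00, V=2.40; Q3=9.60, Q2=2.40; dissipated=3.600
Op 2: CLOSE 3-5: Q_total=10.60, C_total=8.00, V=1.32; Q3=5.30, Q5=5.30; dissipated=4.622
Op 3: CLOSE 4-2: Q_total=15.40, C_total=4.00, V=3.85; Q4=11.55, Q2=3.85; dissipated=1.402
Op 4: CLOSE 3-4: Q_total=16.85, C_total=7.00, V=2.41; Q3=9.63, Q4=7.22; dissipated=5.465
Final charges: Q1=3.00, Q2=3.85, Q3=9.63, Q4=7.22, Q5=5.30

Answer: 5.30 μC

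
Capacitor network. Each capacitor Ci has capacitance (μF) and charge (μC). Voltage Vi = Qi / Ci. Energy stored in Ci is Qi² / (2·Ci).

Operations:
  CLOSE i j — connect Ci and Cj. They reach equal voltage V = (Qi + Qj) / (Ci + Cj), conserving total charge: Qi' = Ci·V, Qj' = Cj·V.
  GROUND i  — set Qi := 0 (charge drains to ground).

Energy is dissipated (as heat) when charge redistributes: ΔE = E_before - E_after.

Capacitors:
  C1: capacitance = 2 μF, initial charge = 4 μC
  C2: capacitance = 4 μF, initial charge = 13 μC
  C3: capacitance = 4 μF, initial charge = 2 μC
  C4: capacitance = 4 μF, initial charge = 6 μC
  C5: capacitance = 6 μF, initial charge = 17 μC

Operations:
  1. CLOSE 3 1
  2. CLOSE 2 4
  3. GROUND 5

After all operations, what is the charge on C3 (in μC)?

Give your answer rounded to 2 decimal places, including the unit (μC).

Answer: 4.00 μC

Derivation:
Initial: C1(2μF, Q=4μC, V=2.00V), C2(4μF, Q=13μC, V=3.25V), C3(4μF, Q=2μC, V=0.50V), C4(4μF, Q=6μC, V=1.50V), C5(6μF, Q=17μC, V=2.83V)
Op 1: CLOSE 3-1: Q_total=6.00, C_total=6.00, V=1.00; Q3=4.00, Q1=2.00; dissipated=1.500
Op 2: CLOSE 2-4: Q_total=19.00, C_total=8.00, V=2.38; Q2=9.50, Q4=9.50; dissipated=3.062
Op 3: GROUND 5: Q5=0; energy lost=24.083
Final charges: Q1=2.00, Q2=9.50, Q3=4.00, Q4=9.50, Q5=0.00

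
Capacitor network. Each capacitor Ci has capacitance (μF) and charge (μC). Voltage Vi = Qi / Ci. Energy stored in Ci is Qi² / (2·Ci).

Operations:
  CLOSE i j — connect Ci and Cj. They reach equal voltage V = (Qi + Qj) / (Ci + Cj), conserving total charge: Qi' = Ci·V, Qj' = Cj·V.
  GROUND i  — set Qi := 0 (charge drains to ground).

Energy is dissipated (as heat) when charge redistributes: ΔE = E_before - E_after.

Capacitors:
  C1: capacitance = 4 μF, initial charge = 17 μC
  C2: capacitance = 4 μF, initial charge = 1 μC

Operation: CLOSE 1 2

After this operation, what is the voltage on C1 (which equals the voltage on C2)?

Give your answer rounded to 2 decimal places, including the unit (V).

Initial: C1(4μF, Q=17μC, V=4.25V), C2(4μF, Q=1μC, V=0.25V)
Op 1: CLOSE 1-2: Q_total=18.00, C_total=8.00, V=2.25; Q1=9.00, Q2=9.00; dissipated=16.000

Answer: 2.25 V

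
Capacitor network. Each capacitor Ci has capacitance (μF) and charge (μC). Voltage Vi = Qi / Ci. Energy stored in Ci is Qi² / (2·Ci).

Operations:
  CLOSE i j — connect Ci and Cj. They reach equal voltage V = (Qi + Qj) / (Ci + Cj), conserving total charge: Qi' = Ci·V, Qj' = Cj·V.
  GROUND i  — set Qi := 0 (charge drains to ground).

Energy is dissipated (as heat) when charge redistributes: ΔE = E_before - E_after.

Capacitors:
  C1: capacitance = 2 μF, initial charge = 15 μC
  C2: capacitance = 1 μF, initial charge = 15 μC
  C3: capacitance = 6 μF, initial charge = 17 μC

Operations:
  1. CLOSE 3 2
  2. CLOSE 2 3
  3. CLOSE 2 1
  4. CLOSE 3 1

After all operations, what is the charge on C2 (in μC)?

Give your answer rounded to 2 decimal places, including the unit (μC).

Answer: 6.52 μC

Derivation:
Initial: C1(2μF, Q=15μC, V=7.50V), C2(1μF, Q=15μC, V=15.00V), C3(6μF, Q=17μC, V=2.83V)
Op 1: CLOSE 3-2: Q_total=32.00, C_total=7.00, V=4.57; Q3=27.43, Q2=4.57; dissipated=63.440
Op 2: CLOSE 2-3: Q_total=32.00, C_total=7.00, V=4.57; Q2=4.57, Q3=27.43; dissipated=0.000
Op 3: CLOSE 2-1: Q_total=19.57, C_total=3.00, V=6.52; Q2=6.52, Q1=13.05; dissipated=2.859
Op 4: CLOSE 3-1: Q_total=40.48, C_total=8.00, V=5.06; Q3=30.36, Q1=10.12; dissipated=2.859
Final charges: Q1=10.12, Q2=6.52, Q3=30.36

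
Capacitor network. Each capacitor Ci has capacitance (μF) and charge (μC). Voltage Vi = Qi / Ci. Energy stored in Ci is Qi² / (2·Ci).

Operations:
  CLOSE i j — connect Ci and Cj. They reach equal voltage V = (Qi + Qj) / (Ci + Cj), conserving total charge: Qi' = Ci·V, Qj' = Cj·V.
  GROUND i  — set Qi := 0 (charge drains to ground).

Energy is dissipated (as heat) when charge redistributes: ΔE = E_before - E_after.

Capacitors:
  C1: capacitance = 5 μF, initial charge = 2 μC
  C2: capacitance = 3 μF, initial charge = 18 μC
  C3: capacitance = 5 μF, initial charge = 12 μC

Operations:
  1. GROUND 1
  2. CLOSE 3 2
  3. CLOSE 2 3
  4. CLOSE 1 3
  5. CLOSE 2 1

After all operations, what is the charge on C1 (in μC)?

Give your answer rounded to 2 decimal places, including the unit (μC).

Initial: C1(5μF, Q=2μC, V=0.40V), C2(3μF, Q=18μC, V=6.00V), C3(5μF, Q=12μC, V=2.40V)
Op 1: GROUND 1: Q1=0; energy lost=0.400
Op 2: CLOSE 3-2: Q_total=30.00, C_total=8.00, V=3.75; Q3=18.75, Q2=11.25; dissipated=12.150
Op 3: CLOSE 2-3: Q_total=30.00, C_total=8.00, V=3.75; Q2=11.25, Q3=18.75; dissipated=0.000
Op 4: CLOSE 1-3: Q_total=18.75, C_total=10.00, V=1.88; Q1=9.38, Q3=9.38; dissipated=17.578
Op 5: CLOSE 2-1: Q_total=20.62, C_total=8.00, V=2.58; Q2=7.73, Q1=12.89; dissipated=3.296
Final charges: Q1=12.89, Q2=7.73, Q3=9.38

Answer: 12.89 μC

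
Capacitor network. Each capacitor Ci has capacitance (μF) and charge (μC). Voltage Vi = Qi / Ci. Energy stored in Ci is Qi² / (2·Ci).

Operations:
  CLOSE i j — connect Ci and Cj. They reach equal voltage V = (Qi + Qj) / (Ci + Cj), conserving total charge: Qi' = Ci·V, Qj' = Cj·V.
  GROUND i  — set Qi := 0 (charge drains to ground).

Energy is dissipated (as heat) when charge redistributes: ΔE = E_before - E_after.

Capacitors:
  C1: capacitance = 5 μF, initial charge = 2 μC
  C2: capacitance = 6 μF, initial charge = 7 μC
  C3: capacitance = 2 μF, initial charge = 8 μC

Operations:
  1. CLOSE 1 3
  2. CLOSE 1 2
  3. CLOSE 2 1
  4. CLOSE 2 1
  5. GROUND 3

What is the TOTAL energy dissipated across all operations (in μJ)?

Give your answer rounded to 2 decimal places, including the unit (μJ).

Initial: C1(5μF, Q=2μC, V=0.40V), C2(6μF, Q=7μC, V=1.17V), C3(2μF, Q=8μC, V=4.00V)
Op 1: CLOSE 1-3: Q_total=10.00, C_total=7.00, V=1.43; Q1=7.14, Q3=2.86; dissipated=9.257
Op 2: CLOSE 1-2: Q_total=14.14, C_total=11.00, V=1.29; Q1=6.43, Q2=7.71; dissipated=0.094
Op 3: CLOSE 2-1: Q_total=14.14, C_total=11.00, V=1.29; Q2=7.71, Q1=6.43; dissipated=0.000
Op 4: CLOSE 2-1: Q_total=14.14, C_total=11.00, V=1.29; Q2=7.71, Q1=6.43; dissipated=0.000
Op 5: GROUND 3: Q3=0; energy lost=2.041
Total dissipated: 11.391 μJ

Answer: 11.39 μJ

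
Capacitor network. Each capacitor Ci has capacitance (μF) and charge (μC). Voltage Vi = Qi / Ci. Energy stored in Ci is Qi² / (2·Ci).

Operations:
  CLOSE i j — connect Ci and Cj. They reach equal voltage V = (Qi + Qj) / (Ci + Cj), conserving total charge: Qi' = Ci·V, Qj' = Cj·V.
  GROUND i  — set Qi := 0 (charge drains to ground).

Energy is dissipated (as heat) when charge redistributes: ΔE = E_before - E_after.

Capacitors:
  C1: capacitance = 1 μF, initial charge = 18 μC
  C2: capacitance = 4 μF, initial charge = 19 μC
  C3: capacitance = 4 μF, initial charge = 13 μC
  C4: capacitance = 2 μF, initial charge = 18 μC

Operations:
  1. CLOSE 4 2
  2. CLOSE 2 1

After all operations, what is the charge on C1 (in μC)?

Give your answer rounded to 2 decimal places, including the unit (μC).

Answer: 8.53 μC

Derivation:
Initial: C1(1μF, Q=18μC, V=18.00V), C2(4μF, Q=19μC, V=4.75V), C3(4μF, Q=13μC, V=3.25V), C4(2μF, Q=18μC, V=9.00V)
Op 1: CLOSE 4-2: Q_total=37.00, C_total=6.00, V=6.17; Q4=12.33, Q2=24.67; dissipated=12.042
Op 2: CLOSE 2-1: Q_total=42.67, C_total=5.00, V=8.53; Q2=34.13, Q1=8.53; dissipated=56.011
Final charges: Q1=8.53, Q2=34.13, Q3=13.00, Q4=12.33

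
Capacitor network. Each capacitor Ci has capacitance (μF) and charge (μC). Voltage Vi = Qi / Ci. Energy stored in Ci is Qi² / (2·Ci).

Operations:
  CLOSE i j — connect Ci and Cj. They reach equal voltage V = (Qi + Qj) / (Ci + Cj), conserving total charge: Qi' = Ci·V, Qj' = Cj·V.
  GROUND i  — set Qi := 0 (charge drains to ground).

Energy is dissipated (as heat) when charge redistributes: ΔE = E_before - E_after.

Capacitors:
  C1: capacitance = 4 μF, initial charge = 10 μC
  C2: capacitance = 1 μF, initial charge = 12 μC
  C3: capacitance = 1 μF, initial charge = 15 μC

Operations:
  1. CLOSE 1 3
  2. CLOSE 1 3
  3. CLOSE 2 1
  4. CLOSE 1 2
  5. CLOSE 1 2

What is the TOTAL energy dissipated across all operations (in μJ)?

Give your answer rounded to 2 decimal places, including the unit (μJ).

Answer: 82.10 μJ

Derivation:
Initial: C1(4μF, Q=10μC, V=2.50V), C2(1μF, Q=12μC, V=12.00V), C3(1μF, Q=15μC, V=15.00V)
Op 1: CLOSE 1-3: Q_total=25.00, C_total=5.00, V=5.00; Q1=20.00, Q3=5.00; dissipated=62.500
Op 2: CLOSE 1-3: Q_total=25.00, C_total=5.00, V=5.00; Q1=20.00, Q3=5.00; dissipated=0.000
Op 3: CLOSE 2-1: Q_total=32.00, C_total=5.00, V=6.40; Q2=6.40, Q1=25.60; dissipated=19.600
Op 4: CLOSE 1-2: Q_total=32.00, C_total=5.00, V=6.40; Q1=25.60, Q2=6.40; dissipated=0.000
Op 5: CLOSE 1-2: Q_total=32.00, C_total=5.00, V=6.40; Q1=25.60, Q2=6.40; dissipated=0.000
Total dissipated: 82.100 μJ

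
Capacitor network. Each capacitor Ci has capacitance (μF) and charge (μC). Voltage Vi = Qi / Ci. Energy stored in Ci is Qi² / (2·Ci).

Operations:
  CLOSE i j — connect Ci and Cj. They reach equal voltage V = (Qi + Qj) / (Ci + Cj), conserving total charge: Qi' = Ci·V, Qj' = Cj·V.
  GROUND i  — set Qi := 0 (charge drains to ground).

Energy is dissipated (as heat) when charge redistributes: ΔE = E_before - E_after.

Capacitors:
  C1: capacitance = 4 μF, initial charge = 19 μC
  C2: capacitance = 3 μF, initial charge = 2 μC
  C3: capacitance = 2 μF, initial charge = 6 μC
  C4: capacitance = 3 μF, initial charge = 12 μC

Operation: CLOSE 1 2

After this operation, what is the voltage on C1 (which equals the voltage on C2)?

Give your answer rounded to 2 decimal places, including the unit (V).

Initial: C1(4μF, Q=19μC, V=4.75V), C2(3μF, Q=2μC, V=0.67V), C3(2μF, Q=6μC, V=3.00V), C4(3μF, Q=12μC, V=4.00V)
Op 1: CLOSE 1-2: Q_total=21.00, C_total=7.00, V=3.00; Q1=12.00, Q2=9.00; dissipated=14.292

Answer: 3.00 V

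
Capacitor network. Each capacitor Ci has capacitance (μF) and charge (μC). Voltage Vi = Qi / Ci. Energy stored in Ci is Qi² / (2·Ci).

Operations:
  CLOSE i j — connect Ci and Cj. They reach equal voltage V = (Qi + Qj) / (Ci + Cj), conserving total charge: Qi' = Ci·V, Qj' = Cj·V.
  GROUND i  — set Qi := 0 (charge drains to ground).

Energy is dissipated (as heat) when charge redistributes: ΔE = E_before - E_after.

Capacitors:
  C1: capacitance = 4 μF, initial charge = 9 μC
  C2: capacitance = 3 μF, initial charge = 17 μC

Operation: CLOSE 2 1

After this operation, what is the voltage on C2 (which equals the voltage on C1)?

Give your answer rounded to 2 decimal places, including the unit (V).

Answer: 3.71 V

Derivation:
Initial: C1(4μF, Q=9μC, V=2.25V), C2(3μF, Q=17μC, V=5.67V)
Op 1: CLOSE 2-1: Q_total=26.00, C_total=7.00, V=3.71; Q2=11.14, Q1=14.86; dissipated=10.006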